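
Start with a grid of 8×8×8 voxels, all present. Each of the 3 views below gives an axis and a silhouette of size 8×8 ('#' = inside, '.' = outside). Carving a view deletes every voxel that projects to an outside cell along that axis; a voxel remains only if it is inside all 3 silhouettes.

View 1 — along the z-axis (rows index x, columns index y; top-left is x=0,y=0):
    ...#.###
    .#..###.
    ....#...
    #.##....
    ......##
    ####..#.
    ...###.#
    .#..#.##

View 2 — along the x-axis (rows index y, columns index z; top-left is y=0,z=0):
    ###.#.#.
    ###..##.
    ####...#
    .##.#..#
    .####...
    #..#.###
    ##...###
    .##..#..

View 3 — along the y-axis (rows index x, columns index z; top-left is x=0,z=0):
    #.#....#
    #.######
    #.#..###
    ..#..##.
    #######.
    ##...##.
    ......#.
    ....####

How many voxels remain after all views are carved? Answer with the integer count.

start: 8×8×8 = 512 voxels
V1 z: intersect with XY mask (27 set) -- 216 left
V2 x: intersect with YZ mask (36 set) -- 119 left
V3 y: intersect with XZ mask (34 set) -- 57 left

voxel count = 57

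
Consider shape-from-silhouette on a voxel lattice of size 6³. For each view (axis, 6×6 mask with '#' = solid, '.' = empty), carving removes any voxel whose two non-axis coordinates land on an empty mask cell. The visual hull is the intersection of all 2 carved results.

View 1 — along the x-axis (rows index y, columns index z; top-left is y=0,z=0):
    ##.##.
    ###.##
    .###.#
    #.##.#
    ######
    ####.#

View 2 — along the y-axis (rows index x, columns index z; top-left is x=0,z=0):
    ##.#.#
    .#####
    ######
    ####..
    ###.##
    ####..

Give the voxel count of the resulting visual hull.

initial block: 6^3 = 216
step 1: project along x, AND mask (28/36) → |grid| = 168
step 2: project along y, AND mask (28/36) → |grid| = 134

remaining voxels: 134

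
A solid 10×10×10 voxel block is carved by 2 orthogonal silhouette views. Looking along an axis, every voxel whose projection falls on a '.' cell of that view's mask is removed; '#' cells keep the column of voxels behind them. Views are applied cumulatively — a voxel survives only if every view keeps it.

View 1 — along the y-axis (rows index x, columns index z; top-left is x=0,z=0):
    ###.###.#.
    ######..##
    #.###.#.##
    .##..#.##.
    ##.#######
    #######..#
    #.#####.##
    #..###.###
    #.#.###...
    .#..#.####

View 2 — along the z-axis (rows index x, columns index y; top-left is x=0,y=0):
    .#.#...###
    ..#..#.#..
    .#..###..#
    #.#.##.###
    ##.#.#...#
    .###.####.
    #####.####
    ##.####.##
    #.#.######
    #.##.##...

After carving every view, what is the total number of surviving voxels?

initial block: 10^3 = 1000
step 1: project along y, AND mask (70/100) → |grid| = 700
step 2: project along z, AND mask (62/100) → |grid| = 428

428 voxels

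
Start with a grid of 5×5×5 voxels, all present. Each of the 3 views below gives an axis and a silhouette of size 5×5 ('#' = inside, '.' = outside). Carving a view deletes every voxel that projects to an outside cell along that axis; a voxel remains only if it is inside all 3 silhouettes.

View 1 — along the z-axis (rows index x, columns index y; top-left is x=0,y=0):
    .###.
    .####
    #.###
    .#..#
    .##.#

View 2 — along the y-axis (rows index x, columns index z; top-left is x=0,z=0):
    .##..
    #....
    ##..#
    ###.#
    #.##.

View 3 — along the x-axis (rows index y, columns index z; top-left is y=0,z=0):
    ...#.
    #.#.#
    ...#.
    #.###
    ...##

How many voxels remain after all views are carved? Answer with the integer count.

full grid |V| = 125
after view 1 [z-axis, 16 of 25 cells solid] → remaining = 80
after view 2 [y-axis, 13 of 25 cells solid] → remaining = 39
after view 3 [x-axis, 11 of 25 cells solid] → remaining = 15

remaining voxels: 15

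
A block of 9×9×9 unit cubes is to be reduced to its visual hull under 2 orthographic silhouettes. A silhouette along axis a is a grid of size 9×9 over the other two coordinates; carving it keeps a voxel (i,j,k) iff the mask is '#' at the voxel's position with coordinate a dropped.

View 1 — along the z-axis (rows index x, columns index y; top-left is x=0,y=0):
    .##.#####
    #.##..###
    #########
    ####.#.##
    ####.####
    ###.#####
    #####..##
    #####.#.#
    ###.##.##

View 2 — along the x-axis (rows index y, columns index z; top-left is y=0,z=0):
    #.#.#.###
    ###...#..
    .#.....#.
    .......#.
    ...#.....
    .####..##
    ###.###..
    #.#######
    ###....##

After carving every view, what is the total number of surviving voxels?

291 voxels

start: 9×9×9 = 729 voxels
step 1: project along z, AND mask (66/81) → |grid| = 594
step 2: project along x, AND mask (39/81) → |grid| = 291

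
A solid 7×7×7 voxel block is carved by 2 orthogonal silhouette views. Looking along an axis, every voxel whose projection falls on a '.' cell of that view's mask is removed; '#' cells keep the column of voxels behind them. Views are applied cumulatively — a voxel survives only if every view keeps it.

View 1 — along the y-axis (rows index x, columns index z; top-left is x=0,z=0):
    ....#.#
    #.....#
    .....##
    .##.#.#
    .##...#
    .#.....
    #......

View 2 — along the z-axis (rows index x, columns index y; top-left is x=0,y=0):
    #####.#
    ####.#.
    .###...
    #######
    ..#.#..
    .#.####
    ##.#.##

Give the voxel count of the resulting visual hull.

voxel count = 72

initial block: 7^3 = 343
carve view 1 (along y, XZ-mask fill 15/49): 105 voxels remain
carve view 2 (along z, XY-mask fill 33/49): 72 voxels remain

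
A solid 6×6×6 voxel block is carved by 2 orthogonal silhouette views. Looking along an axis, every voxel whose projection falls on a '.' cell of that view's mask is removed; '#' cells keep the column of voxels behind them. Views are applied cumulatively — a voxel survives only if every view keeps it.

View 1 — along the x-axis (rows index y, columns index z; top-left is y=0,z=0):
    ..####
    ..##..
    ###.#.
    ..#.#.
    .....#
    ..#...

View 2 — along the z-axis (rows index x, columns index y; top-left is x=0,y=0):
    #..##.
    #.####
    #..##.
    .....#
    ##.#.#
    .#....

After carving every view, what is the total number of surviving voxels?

remaining voxels: 38

full grid |V| = 216
  1. axis=0 (YZ plane), |mask|=14  ⇒  voxels=84
  2. axis=2 (XY plane), |mask|=17  ⇒  voxels=38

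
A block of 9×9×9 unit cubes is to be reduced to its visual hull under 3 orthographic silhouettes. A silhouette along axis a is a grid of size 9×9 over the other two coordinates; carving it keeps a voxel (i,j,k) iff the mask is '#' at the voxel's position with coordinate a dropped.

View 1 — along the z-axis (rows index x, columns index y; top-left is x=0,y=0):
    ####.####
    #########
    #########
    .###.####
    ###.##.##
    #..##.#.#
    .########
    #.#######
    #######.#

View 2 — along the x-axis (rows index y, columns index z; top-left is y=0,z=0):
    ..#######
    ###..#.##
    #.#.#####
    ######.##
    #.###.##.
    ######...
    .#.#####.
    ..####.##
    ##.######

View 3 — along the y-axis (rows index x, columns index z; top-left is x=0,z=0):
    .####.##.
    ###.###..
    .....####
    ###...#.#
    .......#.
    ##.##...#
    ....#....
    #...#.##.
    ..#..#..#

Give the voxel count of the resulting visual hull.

|visual hull| = 199

full grid |V| = 729
[1] z-view keeps 69 columns → grid now 621
[2] x-view keeps 60 columns → grid now 463
[3] y-view keeps 35 columns → grid now 199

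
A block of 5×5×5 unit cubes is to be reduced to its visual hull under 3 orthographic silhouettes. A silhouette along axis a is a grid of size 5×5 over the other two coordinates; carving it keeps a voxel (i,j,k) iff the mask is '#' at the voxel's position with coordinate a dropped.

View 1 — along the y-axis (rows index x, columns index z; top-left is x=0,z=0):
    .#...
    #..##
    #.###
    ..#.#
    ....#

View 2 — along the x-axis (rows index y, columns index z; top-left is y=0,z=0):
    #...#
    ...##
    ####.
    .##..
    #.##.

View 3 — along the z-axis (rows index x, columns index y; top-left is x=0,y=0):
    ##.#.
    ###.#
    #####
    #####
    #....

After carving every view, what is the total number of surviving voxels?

start: 5×5×5 = 125 voxels
step 1: project along y, AND mask (11/25) → |grid| = 55
step 2: project along x, AND mask (13/25) → |grid| = 28
step 3: project along z, AND mask (18/25) → |grid| = 26

voxel count = 26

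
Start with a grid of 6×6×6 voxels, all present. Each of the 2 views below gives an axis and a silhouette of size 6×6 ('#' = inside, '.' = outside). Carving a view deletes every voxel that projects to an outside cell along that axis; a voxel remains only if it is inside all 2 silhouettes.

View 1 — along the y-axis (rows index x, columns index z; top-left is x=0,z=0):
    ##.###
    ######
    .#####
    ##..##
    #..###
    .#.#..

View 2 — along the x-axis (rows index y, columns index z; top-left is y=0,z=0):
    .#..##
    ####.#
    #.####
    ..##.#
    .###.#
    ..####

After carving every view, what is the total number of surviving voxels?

start: 6×6×6 = 216 voxels
after view 1 [y-axis, 26 of 36 cells solid] → remaining = 156
after view 2 [x-axis, 24 of 36 cells solid] → remaining = 103

voxel count = 103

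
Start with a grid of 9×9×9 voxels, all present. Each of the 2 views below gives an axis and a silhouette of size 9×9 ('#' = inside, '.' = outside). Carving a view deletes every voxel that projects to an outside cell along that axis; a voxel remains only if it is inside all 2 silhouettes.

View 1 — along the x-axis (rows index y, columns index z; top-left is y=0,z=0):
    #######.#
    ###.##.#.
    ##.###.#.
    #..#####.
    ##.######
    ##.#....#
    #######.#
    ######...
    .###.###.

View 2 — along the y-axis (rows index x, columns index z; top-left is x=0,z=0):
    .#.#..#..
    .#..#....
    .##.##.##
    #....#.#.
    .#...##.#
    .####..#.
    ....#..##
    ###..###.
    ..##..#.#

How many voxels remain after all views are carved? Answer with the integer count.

|visual hull| = 229

before carving: 729 voxels (9×9×9)
after view 1 [x-axis, 58 of 81 cells solid] → remaining = 522
after view 2 [y-axis, 36 of 81 cells solid] → remaining = 229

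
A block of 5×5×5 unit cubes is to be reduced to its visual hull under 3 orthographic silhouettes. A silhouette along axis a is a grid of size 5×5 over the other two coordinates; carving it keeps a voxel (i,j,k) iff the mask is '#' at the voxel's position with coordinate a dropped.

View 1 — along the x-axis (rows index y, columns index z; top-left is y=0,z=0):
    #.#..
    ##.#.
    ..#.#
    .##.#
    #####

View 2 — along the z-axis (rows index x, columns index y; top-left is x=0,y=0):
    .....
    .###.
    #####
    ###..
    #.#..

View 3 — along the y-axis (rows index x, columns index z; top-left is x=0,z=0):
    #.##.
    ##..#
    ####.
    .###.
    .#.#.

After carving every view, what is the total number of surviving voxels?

|visual hull| = 21

before carving: 125 voxels (5×5×5)
V1 x: intersect with YZ mask (15 set) -- 75 left
V2 z: intersect with XY mask (13 set) -- 34 left
V3 y: intersect with XZ mask (15 set) -- 21 left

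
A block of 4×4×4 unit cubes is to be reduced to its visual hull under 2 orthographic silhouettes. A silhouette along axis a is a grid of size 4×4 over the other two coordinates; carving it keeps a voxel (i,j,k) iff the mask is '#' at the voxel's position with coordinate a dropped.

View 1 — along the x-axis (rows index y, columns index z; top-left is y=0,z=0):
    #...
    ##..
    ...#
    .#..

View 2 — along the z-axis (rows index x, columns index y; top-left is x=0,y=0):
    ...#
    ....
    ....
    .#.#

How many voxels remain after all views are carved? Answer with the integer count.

|visual hull| = 4

before carving: 64 voxels (4×4×4)
[1] x-view keeps 5 columns → grid now 20
[2] z-view keeps 3 columns → grid now 4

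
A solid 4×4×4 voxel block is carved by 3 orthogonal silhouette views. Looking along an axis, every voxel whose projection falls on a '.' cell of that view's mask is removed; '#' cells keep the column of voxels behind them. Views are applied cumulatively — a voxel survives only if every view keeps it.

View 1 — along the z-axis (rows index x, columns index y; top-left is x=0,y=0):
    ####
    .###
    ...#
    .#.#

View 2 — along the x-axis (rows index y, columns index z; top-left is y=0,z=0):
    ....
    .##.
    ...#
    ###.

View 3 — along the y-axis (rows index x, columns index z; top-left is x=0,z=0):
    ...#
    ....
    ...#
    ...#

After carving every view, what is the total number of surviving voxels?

before carving: 64 voxels (4×4×4)
  1. axis=2 (XY plane), |mask|=10  ⇒  voxels=40
  2. axis=0 (YZ plane), |mask|=6  ⇒  voxels=20
  3. axis=1 (XZ plane), |mask|=3  ⇒  voxels=1

voxel count = 1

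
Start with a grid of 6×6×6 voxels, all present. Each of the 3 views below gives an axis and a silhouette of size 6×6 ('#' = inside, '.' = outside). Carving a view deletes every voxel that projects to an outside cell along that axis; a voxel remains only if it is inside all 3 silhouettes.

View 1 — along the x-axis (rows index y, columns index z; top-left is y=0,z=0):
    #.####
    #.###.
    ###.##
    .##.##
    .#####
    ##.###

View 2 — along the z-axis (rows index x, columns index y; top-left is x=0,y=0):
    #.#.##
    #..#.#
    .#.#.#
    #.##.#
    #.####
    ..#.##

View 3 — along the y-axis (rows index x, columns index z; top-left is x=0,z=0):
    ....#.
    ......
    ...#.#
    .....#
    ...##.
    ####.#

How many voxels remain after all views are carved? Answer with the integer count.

32 voxels

full grid |V| = 216
step 1: project along x, AND mask (28/36) → |grid| = 168
step 2: project along z, AND mask (22/36) → |grid| = 105
step 3: project along y, AND mask (11/36) → |grid| = 32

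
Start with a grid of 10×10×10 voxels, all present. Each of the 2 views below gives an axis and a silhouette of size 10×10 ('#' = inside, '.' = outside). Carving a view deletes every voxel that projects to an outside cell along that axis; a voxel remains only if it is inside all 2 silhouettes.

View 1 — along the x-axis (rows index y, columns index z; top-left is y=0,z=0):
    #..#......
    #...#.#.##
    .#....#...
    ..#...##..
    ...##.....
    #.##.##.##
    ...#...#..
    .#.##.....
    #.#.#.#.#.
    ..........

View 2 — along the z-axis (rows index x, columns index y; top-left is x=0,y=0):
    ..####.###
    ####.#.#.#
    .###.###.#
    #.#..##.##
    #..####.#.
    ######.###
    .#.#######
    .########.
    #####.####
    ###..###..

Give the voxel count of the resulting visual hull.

remaining voxels: 235

initial block: 10^3 = 1000
carve view 1 (along x, YZ-mask fill 31/100): 310 voxels remain
carve view 2 (along z, XY-mask fill 73/100): 235 voxels remain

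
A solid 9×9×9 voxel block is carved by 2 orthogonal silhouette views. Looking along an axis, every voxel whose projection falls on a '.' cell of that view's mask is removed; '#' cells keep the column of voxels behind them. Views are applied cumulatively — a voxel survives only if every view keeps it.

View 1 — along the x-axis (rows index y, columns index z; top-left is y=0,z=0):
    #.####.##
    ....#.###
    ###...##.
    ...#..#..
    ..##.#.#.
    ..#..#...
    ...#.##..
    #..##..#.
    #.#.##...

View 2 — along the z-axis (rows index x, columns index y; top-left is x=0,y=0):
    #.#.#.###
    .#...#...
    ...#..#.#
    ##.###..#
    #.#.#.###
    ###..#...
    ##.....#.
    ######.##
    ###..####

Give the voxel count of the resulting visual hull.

voxel count = 186

before carving: 729 voxels (9×9×9)
after view 1 [x-axis, 35 of 81 cells solid] → remaining = 315
after view 2 [z-axis, 45 of 81 cells solid] → remaining = 186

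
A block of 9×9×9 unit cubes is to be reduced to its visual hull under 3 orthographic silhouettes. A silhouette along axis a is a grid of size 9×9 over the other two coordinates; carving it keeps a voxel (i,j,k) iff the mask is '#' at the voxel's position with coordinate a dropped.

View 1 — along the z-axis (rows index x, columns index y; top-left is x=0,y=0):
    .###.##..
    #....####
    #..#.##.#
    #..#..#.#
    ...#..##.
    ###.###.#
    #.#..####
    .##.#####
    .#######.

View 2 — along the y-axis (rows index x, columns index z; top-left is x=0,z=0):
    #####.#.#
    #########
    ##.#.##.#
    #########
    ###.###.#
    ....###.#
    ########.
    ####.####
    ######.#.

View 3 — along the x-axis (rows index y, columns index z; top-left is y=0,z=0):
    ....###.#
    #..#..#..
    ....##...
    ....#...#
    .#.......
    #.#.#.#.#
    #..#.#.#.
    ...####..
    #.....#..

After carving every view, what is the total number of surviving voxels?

128 voxels

before carving: 729 voxels (9×9×9)
after view 1 [z-axis, 49 of 81 cells solid] → remaining = 441
after view 2 [y-axis, 65 of 81 cells solid] → remaining = 348
after view 3 [x-axis, 27 of 81 cells solid] → remaining = 128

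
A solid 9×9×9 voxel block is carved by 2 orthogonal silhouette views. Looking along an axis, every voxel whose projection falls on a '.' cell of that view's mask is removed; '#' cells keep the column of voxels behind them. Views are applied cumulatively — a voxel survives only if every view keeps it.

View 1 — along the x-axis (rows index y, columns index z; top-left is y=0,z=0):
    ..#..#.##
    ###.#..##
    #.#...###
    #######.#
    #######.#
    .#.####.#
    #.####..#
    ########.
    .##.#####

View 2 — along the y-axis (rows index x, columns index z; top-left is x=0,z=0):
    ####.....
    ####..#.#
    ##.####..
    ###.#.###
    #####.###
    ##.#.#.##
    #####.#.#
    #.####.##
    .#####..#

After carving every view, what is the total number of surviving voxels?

remaining voxels: 368

full grid |V| = 729
V1 x: intersect with YZ mask (58 set) -- 522 left
V2 y: intersect with XZ mask (57 set) -- 368 left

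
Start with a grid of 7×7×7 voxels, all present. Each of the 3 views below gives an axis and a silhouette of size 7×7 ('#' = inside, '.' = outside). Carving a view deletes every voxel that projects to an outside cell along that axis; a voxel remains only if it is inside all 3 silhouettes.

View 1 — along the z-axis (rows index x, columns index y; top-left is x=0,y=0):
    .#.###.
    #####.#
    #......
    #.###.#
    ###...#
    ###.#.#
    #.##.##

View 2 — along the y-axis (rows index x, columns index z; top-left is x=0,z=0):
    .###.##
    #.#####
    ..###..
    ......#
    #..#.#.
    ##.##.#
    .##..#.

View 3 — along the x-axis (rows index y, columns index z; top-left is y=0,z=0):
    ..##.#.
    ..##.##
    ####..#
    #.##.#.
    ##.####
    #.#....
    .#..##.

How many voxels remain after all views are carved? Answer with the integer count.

voxel count = 68

before carving: 343 voxels (7×7×7)
carve view 1 (along z, XY-mask fill 30/49): 210 voxels remain
carve view 2 (along y, XZ-mask fill 26/49): 116 voxels remain
carve view 3 (along x, YZ-mask fill 27/49): 68 voxels remain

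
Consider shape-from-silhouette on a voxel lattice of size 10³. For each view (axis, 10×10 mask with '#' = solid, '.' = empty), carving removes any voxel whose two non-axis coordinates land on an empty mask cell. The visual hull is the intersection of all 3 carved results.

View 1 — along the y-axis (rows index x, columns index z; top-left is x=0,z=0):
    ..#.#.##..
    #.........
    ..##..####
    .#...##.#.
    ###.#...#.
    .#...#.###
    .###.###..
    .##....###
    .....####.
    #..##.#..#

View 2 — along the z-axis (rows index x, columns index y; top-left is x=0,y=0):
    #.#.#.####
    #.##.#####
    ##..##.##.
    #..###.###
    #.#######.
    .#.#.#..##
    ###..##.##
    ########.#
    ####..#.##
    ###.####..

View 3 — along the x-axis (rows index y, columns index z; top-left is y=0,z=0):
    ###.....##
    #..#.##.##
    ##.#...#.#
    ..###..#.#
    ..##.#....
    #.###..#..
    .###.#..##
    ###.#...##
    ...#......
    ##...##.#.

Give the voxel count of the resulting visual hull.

remaining voxels: 139

start: 10×10×10 = 1000 voxels
step 1: project along y, AND mask (45/100) → |grid| = 450
step 2: project along z, AND mask (71/100) → |grid| = 315
step 3: project along x, AND mask (47/100) → |grid| = 139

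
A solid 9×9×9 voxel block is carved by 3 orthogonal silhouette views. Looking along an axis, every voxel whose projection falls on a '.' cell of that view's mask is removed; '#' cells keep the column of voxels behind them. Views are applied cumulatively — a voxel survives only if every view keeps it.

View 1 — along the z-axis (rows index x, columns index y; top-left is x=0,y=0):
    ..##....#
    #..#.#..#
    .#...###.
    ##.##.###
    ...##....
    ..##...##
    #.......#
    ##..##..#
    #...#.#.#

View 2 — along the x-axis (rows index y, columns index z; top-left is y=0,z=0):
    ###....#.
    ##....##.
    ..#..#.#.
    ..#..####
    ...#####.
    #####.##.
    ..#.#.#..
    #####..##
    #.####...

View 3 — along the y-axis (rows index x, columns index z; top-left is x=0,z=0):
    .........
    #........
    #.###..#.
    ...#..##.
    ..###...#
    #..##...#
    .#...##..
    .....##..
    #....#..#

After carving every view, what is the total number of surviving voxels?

52 voxels

start: 9×9×9 = 729 voxels
  1. axis=2 (XY plane), |mask|=35  ⇒  voxels=315
  2. axis=0 (YZ plane), |mask|=43  ⇒  voxels=169
  3. axis=1 (XZ plane), |mask|=25  ⇒  voxels=52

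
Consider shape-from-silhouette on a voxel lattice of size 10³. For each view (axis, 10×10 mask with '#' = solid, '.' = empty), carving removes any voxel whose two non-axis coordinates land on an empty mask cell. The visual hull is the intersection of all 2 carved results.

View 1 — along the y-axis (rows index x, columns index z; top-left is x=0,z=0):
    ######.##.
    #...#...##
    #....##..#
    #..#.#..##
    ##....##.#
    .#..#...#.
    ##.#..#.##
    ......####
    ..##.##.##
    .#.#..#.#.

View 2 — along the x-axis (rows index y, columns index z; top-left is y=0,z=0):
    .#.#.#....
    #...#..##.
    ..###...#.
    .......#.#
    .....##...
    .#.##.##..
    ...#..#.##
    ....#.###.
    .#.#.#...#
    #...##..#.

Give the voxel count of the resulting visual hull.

initial block: 10^3 = 1000
step 1: project along y, AND mask (49/100) → |grid| = 490
step 2: project along x, AND mask (36/100) → |grid| = 182

remaining voxels: 182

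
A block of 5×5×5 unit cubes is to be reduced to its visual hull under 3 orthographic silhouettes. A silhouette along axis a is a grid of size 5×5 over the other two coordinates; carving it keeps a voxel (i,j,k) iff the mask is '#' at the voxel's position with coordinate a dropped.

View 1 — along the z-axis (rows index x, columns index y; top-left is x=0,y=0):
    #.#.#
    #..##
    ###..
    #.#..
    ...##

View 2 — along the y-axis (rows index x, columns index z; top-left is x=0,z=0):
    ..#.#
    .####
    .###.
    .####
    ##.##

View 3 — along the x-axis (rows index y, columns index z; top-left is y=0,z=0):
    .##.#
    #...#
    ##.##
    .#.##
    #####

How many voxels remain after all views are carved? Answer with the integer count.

32 voxels

start: 5×5×5 = 125 voxels
[1] z-view keeps 13 columns → grid now 65
[2] y-view keeps 17 columns → grid now 43
[3] x-view keeps 17 columns → grid now 32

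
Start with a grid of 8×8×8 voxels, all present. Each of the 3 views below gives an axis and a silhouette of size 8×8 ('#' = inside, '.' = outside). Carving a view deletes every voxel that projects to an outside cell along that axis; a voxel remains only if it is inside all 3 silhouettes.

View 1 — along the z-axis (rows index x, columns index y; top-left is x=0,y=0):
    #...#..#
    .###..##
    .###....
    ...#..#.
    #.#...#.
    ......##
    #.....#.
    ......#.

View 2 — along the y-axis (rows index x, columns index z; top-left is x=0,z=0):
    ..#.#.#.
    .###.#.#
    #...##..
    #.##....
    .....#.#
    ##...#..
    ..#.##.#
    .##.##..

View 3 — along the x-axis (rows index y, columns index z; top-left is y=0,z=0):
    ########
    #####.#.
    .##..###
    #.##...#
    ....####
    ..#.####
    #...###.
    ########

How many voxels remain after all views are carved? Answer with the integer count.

before carving: 512 voxels (8×8×8)
V1 z: intersect with XY mask (21 set) -- 168 left
V2 y: intersect with XZ mask (27 set) -- 73 left
V3 x: intersect with YZ mask (44 set) -- 50 left

|visual hull| = 50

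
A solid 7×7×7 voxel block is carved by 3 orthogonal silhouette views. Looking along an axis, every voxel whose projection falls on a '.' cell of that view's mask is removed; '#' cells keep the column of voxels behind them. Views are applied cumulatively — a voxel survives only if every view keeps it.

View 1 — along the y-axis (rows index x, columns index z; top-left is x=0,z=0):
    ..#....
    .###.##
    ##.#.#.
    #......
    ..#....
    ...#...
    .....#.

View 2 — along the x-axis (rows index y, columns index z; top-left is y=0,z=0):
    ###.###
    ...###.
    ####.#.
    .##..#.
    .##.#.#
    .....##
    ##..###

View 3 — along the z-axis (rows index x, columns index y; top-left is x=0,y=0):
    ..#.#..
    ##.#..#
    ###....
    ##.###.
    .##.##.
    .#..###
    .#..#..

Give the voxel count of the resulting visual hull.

28 voxels

before carving: 343 voxels (7×7×7)
after view 1 [y-axis, 14 of 49 cells solid] → remaining = 98
after view 2 [x-axis, 28 of 49 cells solid] → remaining = 56
after view 3 [z-axis, 24 of 49 cells solid] → remaining = 28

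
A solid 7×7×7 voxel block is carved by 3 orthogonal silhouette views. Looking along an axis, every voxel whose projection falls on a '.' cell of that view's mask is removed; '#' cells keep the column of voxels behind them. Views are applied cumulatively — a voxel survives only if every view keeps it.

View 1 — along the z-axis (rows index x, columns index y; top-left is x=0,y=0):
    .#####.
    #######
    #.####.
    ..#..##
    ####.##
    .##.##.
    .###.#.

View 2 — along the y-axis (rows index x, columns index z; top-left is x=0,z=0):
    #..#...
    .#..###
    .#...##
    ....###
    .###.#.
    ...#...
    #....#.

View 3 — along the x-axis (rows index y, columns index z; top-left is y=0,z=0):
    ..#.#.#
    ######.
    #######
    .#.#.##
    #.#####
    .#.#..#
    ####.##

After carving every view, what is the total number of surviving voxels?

start: 7×7×7 = 343 voxels
[1] z-view keeps 34 columns → grid now 238
[2] y-view keeps 19 columns → grid now 98
[3] x-view keeps 35 columns → grid now 72

remaining voxels: 72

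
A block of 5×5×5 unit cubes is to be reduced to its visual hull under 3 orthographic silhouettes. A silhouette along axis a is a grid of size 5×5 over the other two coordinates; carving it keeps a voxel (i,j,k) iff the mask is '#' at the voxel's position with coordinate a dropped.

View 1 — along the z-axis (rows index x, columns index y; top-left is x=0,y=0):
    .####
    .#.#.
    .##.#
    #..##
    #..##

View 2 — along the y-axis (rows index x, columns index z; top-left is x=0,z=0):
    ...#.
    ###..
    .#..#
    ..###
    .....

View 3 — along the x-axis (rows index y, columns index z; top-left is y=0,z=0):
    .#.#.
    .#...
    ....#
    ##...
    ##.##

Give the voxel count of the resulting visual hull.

initial block: 5^3 = 125
  1. axis=2 (XY plane), |mask|=15  ⇒  voxels=75
  2. axis=1 (XZ plane), |mask|=9  ⇒  voxels=25
  3. axis=0 (YZ plane), |mask|=10  ⇒  voxels=11

|visual hull| = 11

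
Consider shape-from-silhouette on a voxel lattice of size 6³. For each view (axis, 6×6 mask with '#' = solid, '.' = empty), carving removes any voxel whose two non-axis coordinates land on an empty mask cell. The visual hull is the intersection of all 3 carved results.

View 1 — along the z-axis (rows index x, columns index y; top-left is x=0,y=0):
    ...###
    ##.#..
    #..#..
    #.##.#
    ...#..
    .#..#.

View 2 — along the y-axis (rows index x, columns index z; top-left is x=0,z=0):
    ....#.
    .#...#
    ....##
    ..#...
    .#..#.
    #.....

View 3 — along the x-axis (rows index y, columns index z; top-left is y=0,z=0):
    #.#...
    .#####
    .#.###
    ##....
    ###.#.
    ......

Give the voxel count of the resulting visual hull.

voxel count = 7

start: 6×6×6 = 216 voxels
after view 1 [z-axis, 15 of 36 cells solid] → remaining = 90
after view 2 [y-axis, 9 of 36 cells solid] → remaining = 21
after view 3 [x-axis, 17 of 36 cells solid] → remaining = 7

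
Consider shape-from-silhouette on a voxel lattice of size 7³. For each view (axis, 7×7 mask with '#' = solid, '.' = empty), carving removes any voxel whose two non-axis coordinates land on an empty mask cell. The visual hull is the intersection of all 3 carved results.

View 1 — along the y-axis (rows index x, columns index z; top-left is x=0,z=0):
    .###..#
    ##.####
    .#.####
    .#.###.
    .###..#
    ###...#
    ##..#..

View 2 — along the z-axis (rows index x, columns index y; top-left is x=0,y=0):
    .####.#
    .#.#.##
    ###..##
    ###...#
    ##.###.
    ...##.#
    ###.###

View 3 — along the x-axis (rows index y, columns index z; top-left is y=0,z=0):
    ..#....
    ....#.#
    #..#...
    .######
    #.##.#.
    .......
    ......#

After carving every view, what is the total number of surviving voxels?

40 voxels

initial block: 7^3 = 343
step 1: project along y, AND mask (30/49) → |grid| = 210
step 2: project along z, AND mask (32/49) → |grid| = 135
step 3: project along x, AND mask (16/49) → |grid| = 40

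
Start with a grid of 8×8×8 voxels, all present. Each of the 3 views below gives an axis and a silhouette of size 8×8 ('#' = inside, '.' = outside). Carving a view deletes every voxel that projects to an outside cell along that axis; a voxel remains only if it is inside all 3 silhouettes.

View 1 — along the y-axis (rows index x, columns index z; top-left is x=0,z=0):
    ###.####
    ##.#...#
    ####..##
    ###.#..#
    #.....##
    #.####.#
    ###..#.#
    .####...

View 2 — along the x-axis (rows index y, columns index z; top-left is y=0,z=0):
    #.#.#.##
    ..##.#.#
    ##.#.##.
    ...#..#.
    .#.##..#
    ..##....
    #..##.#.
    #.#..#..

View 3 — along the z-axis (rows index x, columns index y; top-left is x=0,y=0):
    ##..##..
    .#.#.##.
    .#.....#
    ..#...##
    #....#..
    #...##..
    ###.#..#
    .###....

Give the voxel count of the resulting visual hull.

60 voxels

full grid |V| = 512
[1] y-view keeps 40 columns → grid now 320
[2] x-view keeps 29 columns → grid now 142
[3] z-view keeps 26 columns → grid now 60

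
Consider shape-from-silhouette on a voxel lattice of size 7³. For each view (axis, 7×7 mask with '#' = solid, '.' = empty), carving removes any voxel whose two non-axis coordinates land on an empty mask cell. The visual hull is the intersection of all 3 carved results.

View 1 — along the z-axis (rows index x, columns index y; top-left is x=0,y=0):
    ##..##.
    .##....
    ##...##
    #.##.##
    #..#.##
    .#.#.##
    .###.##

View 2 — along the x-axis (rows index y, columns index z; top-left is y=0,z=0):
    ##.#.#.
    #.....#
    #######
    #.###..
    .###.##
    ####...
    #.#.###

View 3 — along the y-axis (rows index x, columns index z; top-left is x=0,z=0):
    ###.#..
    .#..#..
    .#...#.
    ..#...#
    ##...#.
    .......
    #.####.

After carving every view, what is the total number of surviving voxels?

45 voxels

full grid |V| = 343
[1] z-view keeps 28 columns → grid now 196
[2] x-view keeps 31 columns → grid now 117
[3] y-view keeps 18 columns → grid now 45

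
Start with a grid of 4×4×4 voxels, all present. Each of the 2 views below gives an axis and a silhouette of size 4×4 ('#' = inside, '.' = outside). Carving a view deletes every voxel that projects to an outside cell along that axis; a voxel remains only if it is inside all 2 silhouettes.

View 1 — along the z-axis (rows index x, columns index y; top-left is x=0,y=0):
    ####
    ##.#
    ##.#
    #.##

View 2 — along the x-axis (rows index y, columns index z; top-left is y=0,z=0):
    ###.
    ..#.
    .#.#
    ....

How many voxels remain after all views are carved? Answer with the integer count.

|visual hull| = 19

before carving: 64 voxels (4×4×4)
carve view 1 (along z, XY-mask fill 13/16): 52 voxels remain
carve view 2 (along x, YZ-mask fill 6/16): 19 voxels remain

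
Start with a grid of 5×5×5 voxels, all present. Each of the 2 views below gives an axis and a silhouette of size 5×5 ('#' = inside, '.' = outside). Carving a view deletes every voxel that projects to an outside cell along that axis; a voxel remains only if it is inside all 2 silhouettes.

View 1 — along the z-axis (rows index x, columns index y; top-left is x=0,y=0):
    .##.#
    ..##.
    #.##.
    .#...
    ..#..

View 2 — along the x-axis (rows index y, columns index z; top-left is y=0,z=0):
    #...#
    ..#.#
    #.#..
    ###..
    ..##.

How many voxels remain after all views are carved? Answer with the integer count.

full grid |V| = 125
  1. axis=2 (XY plane), |mask|=10  ⇒  voxels=50
  2. axis=0 (YZ plane), |mask|=11  ⇒  voxels=22

voxel count = 22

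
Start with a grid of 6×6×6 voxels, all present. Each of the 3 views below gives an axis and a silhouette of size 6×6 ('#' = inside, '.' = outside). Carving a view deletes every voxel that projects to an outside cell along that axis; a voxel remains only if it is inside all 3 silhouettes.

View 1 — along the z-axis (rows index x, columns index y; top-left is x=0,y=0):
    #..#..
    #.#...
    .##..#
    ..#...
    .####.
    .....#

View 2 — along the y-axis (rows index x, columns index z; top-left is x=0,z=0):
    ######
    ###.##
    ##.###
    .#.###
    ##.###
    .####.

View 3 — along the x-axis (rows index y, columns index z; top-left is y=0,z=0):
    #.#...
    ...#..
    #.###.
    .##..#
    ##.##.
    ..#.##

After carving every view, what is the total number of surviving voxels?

start: 6×6×6 = 216 voxels
[1] z-view keeps 13 columns → grid now 78
[2] y-view keeps 29 columns → grid now 65
[3] x-view keeps 17 columns → grid now 30

30 voxels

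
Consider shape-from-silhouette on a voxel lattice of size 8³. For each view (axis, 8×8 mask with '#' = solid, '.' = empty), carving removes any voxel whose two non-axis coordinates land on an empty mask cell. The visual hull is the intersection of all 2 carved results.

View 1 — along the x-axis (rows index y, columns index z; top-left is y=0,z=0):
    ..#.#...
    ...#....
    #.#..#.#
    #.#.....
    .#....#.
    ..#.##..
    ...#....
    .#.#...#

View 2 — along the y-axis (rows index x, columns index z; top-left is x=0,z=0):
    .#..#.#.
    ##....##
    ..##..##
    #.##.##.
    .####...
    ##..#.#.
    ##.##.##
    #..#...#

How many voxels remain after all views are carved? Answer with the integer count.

full grid |V| = 512
after view 1 [x-axis, 18 of 64 cells solid] → remaining = 144
after view 2 [y-axis, 33 of 64 cells solid] → remaining = 71

voxel count = 71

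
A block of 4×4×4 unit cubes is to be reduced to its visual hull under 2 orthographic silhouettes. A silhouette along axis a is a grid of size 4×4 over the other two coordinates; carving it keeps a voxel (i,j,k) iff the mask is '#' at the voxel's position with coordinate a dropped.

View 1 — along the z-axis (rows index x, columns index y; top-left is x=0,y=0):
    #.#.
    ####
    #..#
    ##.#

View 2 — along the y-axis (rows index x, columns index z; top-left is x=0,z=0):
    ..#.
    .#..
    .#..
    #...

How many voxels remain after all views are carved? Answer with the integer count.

initial block: 4^3 = 64
[1] z-view keeps 11 columns → grid now 44
[2] y-view keeps 4 columns → grid now 11

voxel count = 11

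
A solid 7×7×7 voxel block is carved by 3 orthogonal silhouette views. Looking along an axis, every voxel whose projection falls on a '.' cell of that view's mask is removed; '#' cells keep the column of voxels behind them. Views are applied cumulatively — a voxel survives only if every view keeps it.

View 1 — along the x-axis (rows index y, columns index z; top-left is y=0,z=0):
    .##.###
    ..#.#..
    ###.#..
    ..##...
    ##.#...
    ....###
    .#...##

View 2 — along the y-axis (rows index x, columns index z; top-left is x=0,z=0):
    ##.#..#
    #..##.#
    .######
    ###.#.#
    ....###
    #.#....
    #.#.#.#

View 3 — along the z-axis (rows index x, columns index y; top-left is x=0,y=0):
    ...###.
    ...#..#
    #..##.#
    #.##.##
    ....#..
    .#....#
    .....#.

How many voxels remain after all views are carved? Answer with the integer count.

voxel count = 35

initial block: 7^3 = 343
after view 1 [x-axis, 22 of 49 cells solid] → remaining = 154
after view 2 [y-axis, 28 of 49 cells solid] → remaining = 88
after view 3 [z-axis, 18 of 49 cells solid] → remaining = 35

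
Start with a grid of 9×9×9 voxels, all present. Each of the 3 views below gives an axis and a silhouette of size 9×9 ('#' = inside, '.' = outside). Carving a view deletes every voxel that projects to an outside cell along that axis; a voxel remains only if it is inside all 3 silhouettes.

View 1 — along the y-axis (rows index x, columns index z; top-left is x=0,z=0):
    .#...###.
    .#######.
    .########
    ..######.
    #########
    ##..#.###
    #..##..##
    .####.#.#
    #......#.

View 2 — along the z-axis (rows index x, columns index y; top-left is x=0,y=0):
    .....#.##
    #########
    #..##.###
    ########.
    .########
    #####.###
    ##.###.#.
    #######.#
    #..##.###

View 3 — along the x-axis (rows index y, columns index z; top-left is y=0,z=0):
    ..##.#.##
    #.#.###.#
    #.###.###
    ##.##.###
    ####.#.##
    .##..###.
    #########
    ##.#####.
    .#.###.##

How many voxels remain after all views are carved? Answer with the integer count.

full grid |V| = 729
carve view 1 (along y, XZ-mask fill 53/81): 477 voxels remain
carve view 2 (along z, XY-mask fill 62/81): 381 voxels remain
carve view 3 (along x, YZ-mask fill 59/81): 284 voxels remain

voxel count = 284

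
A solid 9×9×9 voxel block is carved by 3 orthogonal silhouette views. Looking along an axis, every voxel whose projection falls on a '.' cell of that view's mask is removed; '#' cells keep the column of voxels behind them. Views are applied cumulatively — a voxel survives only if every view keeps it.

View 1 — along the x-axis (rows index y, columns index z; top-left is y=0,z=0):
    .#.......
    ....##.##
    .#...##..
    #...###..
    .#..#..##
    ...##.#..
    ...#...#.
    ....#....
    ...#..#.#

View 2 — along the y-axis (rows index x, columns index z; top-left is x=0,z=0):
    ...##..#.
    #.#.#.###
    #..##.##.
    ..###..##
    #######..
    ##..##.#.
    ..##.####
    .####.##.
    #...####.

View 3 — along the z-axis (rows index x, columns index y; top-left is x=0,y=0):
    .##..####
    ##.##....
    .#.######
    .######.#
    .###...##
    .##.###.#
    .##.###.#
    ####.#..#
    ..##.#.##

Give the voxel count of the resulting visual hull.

voxel count = 103

initial block: 9^3 = 729
[1] x-view keeps 25 columns → grid now 225
[2] y-view keeps 48 columns → grid now 141
[3] z-view keeps 52 columns → grid now 103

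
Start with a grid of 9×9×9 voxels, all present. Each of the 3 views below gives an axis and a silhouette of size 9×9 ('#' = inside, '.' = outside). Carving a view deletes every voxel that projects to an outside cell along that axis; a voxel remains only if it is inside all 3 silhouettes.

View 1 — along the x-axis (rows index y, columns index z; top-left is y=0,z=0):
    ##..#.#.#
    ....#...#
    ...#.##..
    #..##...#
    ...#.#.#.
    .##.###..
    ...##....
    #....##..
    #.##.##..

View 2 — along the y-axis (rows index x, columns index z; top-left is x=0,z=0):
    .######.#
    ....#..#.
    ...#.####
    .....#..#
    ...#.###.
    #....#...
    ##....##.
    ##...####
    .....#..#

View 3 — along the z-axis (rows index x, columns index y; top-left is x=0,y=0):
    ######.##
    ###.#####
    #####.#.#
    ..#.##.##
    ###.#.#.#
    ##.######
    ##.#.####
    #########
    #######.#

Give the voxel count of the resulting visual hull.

start: 9×9×9 = 729 voxels
V1 x: intersect with YZ mask (32 set) -- 288 left
V2 y: intersect with XZ mask (34 set) -- 125 left
V3 z: intersect with XY mask (66 set) -- 106 left

voxel count = 106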